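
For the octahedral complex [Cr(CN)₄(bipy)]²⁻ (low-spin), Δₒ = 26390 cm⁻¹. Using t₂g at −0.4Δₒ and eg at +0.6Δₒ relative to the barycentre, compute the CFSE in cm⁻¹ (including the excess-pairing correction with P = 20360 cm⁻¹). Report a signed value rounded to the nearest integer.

-21864

Ligand charges: 4×(-1) from CN⁻ and 1×(+0) from bipy sum to -4; with overall charge -2, Cr is +2.
Cr is in group 6, so Cr²⁺ is d⁴ (6 − 2 = 4).
The d⁴ electrons fill as t₂g⁴ eg⁰.
CFSE(orbital) = 4×(-0.4Δₒ) + 0×(0.6Δₒ) = -1.6Δₒ; with Δₒ = 26390 cm⁻¹ that is -42224 cm⁻¹.
Relative to high-spin t₂g³ eg¹ (0 paired), the low-spin configuration has 1 additional pair, contributing +1 × 20360 = +20360 cm⁻¹.
Combining: -42224 + 20360 = -21864 cm⁻¹.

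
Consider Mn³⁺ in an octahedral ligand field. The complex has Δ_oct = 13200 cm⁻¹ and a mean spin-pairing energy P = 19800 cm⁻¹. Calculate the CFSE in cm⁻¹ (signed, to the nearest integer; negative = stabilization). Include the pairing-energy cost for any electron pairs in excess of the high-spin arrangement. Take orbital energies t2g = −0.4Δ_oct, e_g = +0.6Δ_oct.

-7920

Mn sits in group 7; removing 3 electrons leaves Mn³⁺ with 7 − 3 = 4 d electrons.
Here Δ_oct < P (13200 < 19800), so the high-spin state is favoured.
Filling d⁴ accordingly: t2g^3 e_g^1.
Orbital CFSE = -0.6Δ_oct = -0.6 × 13200 = -7920 cm⁻¹.
High-spin has no excess pairs, so no pairing correction applies.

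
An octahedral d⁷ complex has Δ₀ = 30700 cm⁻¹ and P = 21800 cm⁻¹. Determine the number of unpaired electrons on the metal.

With Δ₀ > P the complex is low-spin.
Configuration: t₂g⁶ eg¹.
Unpaired electrons: 1.

1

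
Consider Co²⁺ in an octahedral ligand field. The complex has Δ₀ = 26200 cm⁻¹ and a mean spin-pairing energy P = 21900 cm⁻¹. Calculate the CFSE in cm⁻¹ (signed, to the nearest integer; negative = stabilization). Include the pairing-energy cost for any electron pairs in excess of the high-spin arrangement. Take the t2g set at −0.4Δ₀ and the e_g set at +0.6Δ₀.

-25260

Group 9 minus oxidation state +2 gives a d⁷ configuration for Co²⁺.
Since Δ₀ = 26200 cm⁻¹ > P = 21900 cm⁻¹, the complex adopts the low-spin configuration.
Configuration: t2g^6 e_g^1.
Orbital CFSE = -1.8Δ₀ = -1.8 × 26200 = -47160 cm⁻¹.
Excess pairs vs high-spin: 3 − 2 = 1; pairing cost = +21900 cm⁻¹.
Net CFSE = -47160 + 21900 = -25260 cm⁻¹.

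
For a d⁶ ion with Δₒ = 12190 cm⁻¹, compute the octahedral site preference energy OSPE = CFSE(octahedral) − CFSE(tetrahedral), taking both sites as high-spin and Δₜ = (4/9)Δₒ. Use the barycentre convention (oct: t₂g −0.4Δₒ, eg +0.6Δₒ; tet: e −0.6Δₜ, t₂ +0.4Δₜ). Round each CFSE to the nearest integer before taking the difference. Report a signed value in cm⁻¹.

Octahedral high-spin t₂g⁴ eg²: CFSE = -0.4 × 12190 = -4876 cm⁻¹.
In a tetrahedral site the filling is e³ t₂³: CFSE(tet) = -0.6Δₜ = -0.6 × (4/9)(12190) = -3251 cm⁻¹.
OSPE = -4876 − (-3251) = -1625 cm⁻¹.

-1625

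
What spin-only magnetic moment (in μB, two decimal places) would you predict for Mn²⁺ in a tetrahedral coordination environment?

Mn sits in group 7; removing 2 electrons leaves Mn²⁺ with 7 − 2 = 5 d electrons.
With tetrahedral geometry the complex is necessarily high-spin.
Configuration: e² t₂³ → 5 unpaired electrons.
μ(spin-only) = √[5(5+2)] = √35 ≈ 5.92 μB.

5.92 μB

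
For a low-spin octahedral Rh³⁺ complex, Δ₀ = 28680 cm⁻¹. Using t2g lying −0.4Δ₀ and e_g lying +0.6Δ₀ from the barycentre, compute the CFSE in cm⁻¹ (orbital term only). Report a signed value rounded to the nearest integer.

-68832

Rh is in group 9, so Rh³⁺ is d⁶ (9 − 3 = 6).
The d⁶ electrons fill as t2g^6 e_g^0.
Orbital CFSE = 6(-0.4) + 0(0.6) = -2.4Δ₀ = -2.4 × 28680 = -68832 cm⁻¹.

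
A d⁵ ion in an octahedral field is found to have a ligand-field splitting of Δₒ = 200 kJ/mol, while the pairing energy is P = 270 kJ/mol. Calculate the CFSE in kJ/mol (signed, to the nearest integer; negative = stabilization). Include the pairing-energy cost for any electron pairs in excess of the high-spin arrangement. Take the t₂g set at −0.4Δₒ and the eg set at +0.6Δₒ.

Here Δₒ < P (200 < 270), so the high-spin state is favoured.
Configuration: t₂g³ eg².
Orbital CFSE = 0.0Δₒ = 0.0 × 200 = 0 kJ/mol.
High-spin has no excess pairs, so no pairing correction applies.

0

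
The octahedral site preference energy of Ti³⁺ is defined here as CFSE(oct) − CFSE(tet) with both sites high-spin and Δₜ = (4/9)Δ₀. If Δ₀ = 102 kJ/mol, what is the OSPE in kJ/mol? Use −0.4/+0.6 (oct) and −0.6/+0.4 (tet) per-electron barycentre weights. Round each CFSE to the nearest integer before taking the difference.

-14

Ti sits in group 4; removing 3 electrons leaves Ti³⁺ with 4 − 3 = 1 d electrons.
Octahedral high-spin t₂g¹ eg⁰: CFSE = -0.4 × 102 = -41 kJ/mol.
Tetrahedral e¹ t₂⁰ gives -0.6Δₜ = -0.6 × (4/9) × 102 = -27 kJ/mol.
Subtracting, OSPE = -41 − (-27) = -14 kJ/mol.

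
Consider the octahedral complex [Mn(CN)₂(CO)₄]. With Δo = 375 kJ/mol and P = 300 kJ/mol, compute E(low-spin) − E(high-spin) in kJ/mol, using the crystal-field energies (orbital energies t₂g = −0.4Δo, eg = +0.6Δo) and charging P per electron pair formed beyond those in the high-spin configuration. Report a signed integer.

Ligand charges: 2×(-1) from CN⁻ and 4×(+0) from CO sum to -2; with overall charge +0, Mn is +2.
Group 7 minus oxidation state +2 gives a d⁵ configuration for Mn²⁺.
High-spin d⁵ fills as t₂g³ eg² with CFSE 3(−0.4) + 2(+0.6) = 0.0Δo = 0 kJ/mol.
For low-spin the configuration is t₂g⁵ eg⁰: orbital energy -2.0 × 375 = -750 kJ/mol, and 2 additional pairs relative to high-spin add 600 kJ/mol, giving -150 kJ/mol.
The difference is -150 − (0) = -150 kJ/mol, so low-spin lies lower.

-150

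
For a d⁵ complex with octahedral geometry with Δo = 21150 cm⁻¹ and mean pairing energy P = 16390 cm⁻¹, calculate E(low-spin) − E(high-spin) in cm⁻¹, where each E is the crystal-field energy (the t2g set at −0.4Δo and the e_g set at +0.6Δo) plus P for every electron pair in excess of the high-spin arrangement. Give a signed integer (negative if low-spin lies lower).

-9520

High-spin d⁵ fills as t2g^3 e_g^2 with CFSE 3(−0.4) + 2(+0.6) = 0.0Δo = 0 cm⁻¹.
Low-spin t2g^5 e_g^0 gives -2.0Δo = -42300 cm⁻¹, but forming 2 extra pairs costs 2P = 32780 cm⁻¹, so E(LS) = -42300 + 32780 = -9520 cm⁻¹.
Thus E(LS) − E(HS) = -9520 cm⁻¹.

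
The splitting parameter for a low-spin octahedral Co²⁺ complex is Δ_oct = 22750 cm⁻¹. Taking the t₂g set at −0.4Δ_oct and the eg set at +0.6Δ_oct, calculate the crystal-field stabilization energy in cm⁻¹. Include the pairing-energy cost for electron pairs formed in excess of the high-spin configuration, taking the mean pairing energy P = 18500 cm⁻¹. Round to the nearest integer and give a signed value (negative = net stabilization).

-22450

Co sits in group 9; removing 2 electrons leaves Co²⁺ with 9 − 2 = 7 d electrons.
Electron filling gives t₂g⁶ eg¹.
CFSE(orbital) = 6×(-0.4Δ_oct) + 1×(0.6Δ_oct) = -1.8Δ_oct; with Δ_oct = 22750 cm⁻¹ that is -40950 cm⁻¹.
Pairing penalty: 3 pairs vs 2 in the high-spin reference → 1 extra × P = 18500 cm⁻¹.
Overall CFSE = -40950 + 18500 = -22450 cm⁻¹.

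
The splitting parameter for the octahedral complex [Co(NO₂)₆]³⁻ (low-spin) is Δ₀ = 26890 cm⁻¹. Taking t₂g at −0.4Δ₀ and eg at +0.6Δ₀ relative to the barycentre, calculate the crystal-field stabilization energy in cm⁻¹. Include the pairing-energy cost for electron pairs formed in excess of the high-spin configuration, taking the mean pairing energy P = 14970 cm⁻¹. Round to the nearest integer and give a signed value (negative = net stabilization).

Each NO₂⁻ contributes -1; 6 × (-1) = -6. With overall charge -3, Co is in the +3 oxidation state.
Co sits in group 9; removing 3 electrons leaves Co³⁺ with 9 − 3 = 6 d electrons.
The d⁶ electrons fill as t₂g⁶ eg⁰.
The orbital stabilization is -2.4Δ₀ = -2.4 × 26890 = -64536 cm⁻¹.
Relative to high-spin t₂g⁴ eg² (1 paired), the low-spin configuration has 2 additional pairs, contributing +2 × 14970 = +29940 cm⁻¹.
Overall CFSE = -64536 + 29940 = -34596 cm⁻¹.

-34596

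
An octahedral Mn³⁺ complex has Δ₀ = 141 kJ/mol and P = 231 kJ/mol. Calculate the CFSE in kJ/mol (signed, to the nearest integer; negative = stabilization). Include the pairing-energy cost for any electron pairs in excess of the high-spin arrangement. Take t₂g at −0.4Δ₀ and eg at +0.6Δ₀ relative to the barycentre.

-85

Group 7 minus oxidation state +3 gives a d⁴ configuration for Mn³⁺.
Since Δ₀ = 141 kJ/mol < P = 231 kJ/mol, the complex adopts the high-spin configuration.
Filling d⁴ accordingly: t₂g³ eg¹.
Orbital CFSE = -0.6Δ₀ = -0.6 × 141 = -85 kJ/mol.
High-spin has no excess pairs, so no pairing correction applies.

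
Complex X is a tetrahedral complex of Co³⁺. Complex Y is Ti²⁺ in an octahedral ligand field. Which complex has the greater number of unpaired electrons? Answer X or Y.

X

X: Co sits in group 9; removing 3 electrons leaves Co³⁺ with 9 − 3 = 6 d electrons; Tetrahedral fields are weak (Δₜ ≈ 4/9 Δₒ), so electrons fill high-spin; e³ t₂³ → 4 unpaired.
Y: Ti is in group 4, so Ti²⁺ is d² (4 − 2 = 2); For octahedral d² the high- and low-spin configurations coincide; t₂g² eg⁰ → 2 unpaired.
So X has more unpaired electrons.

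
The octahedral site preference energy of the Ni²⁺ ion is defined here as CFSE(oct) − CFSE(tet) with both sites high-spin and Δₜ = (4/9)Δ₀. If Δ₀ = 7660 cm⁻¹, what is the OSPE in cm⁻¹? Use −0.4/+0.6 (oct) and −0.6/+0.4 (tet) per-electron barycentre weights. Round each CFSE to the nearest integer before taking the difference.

-6468

Ni sits in group 10; removing 2 electrons leaves Ni²⁺ with 10 − 2 = 8 d electrons.
Octahedral high-spin t₂g⁶ eg²: CFSE = -1.2 × 7660 = -9192 cm⁻¹.
Tetrahedral e⁴ t₂⁴ gives -0.8Δₜ = -0.8 × (4/9) × 7660 = -2724 cm⁻¹.
OSPE = -9192 − (-2724) = -6468 cm⁻¹.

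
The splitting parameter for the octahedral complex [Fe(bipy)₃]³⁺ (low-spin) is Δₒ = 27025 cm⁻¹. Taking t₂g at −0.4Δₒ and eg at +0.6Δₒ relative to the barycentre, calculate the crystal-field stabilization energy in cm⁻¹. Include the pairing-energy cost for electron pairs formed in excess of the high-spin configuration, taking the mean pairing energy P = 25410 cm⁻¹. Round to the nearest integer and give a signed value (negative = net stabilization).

-3230

bipy is neutral, so the +3 overall charge sits on Fe: oxidation state +3.
Fe³⁺: group 8, so d-count = 8 − 3 = 5.
The d⁵ electrons fill as t₂g⁵ eg⁰.
The orbital stabilization is -2.0Δₒ = -2.0 × 27025 = -54050 cm⁻¹.
High-spin d⁵ would be t₂g³ eg² with 0 pairs; low-spin has 2, so 2 excess pairs cost +2P = +50820 cm⁻¹.
Overall CFSE = -54050 + 50820 = -3230 cm⁻¹.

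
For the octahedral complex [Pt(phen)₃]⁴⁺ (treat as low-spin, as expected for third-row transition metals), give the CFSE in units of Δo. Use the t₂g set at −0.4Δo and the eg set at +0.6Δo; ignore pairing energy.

-2.4 Δo

phen is neutral, so the +4 overall charge sits on Pt: oxidation state +4.
Group 10 minus oxidation state +4 gives a d⁶ configuration for Pt⁴⁺.
Configuration: t₂g⁶ eg⁰.
CFSE = 6(-0.4Δo) + 0(0.6Δo) = -2.4Δo + 0.0Δo = -2.4Δo.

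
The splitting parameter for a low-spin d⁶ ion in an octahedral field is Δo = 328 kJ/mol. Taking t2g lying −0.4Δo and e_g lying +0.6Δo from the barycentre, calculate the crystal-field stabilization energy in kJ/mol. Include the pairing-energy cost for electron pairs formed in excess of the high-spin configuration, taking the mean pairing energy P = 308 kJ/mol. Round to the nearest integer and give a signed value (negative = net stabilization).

Configuration: t2g^6 e_g^0.
Orbital CFSE = 6(-0.4) + 0(0.6) = -2.4Δo = -2.4 × 328 = -787 kJ/mol.
Relative to high-spin t2g^4 e_g^2 (1 paired), the low-spin configuration has 2 additional pairs, contributing +2 × 308 = +616 kJ/mol.
Net CFSE = -787 + 616 = -171 kJ/mol.

-171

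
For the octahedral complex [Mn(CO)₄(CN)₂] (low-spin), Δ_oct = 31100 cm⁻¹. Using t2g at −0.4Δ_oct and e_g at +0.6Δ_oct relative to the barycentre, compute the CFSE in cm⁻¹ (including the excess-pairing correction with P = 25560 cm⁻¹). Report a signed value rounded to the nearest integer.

-11080

Ligand charges: 4×(+0) from CO and 2×(-1) from CN⁻ sum to -2; with overall charge +0, Mn is +2.
Group 7 minus oxidation state +2 gives a d⁵ configuration for Mn²⁺.
The d⁵ electrons fill as t2g^5 e_g^0.
The orbital stabilization is -2.0Δ_oct = -2.0 × 31100 = -62200 cm⁻¹.
Pairing penalty: 2 pairs vs 0 in the high-spin reference → 2 extra × P = 51120 cm⁻¹.
Net CFSE = -62200 + 51120 = -11080 cm⁻¹.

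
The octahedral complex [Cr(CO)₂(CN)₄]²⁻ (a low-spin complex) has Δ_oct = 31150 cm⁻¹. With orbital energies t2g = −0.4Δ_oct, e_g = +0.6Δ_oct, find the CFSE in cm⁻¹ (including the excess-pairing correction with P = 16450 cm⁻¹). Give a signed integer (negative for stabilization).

Ligand charges: 2×(+0) from CO and 4×(-1) from CN⁻ sum to -4; with overall charge -2, Cr is +2.
Group 6 minus oxidation state +2 gives a d⁴ configuration for Cr²⁺.
Electron filling gives t2g^4 e_g^0.
Orbital CFSE = 4(-0.4) + 0(0.6) = -1.6Δ_oct = -1.6 × 31150 = -49840 cm⁻¹.
Pairing penalty: 1 pair vs 0 in the high-spin reference → 1 extra × P = 16450 cm⁻¹.
Net CFSE = -49840 + 16450 = -33390 cm⁻¹.

-33390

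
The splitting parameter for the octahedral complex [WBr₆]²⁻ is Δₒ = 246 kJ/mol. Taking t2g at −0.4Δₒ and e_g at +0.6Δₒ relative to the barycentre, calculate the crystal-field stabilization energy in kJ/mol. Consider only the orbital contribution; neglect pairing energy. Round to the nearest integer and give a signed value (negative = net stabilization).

-197

Each Br⁻ contributes -1; 6 × (-1) = -6. With overall charge -2, W is in the +4 oxidation state.
W sits in group 6; removing 4 electrons leaves W⁴⁺ with 6 − 4 = 2 d electrons.
The d² electrons fill as t2g^2 e_g^0.
Orbital CFSE = 2(-0.4) + 0(0.6) = -0.8Δₒ = -0.8 × 246 = -197 kJ/mol.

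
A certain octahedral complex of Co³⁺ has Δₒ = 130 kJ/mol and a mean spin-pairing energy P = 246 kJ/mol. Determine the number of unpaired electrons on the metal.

4

Co³⁺: group 9, so d-count = 9 − 3 = 6.
With Δₒ < P the complex is high-spin.
Filling d⁶ accordingly: t2g^4 e_g^2.
Unpaired electrons: 4.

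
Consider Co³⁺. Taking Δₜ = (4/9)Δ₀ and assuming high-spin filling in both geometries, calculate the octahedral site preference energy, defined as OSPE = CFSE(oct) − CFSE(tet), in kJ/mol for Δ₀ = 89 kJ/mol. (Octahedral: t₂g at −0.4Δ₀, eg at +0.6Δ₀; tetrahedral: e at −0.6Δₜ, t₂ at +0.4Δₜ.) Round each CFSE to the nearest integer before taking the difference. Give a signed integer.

Co sits in group 9; removing 3 electrons leaves Co³⁺ with 9 − 3 = 6 d electrons.
Octahedral high-spin t₂g⁴ eg²: CFSE = -0.4 × 89 = -36 kJ/mol.
In a tetrahedral site the filling is e³ t₂³: CFSE(tet) = -0.6Δₜ = -0.6 × (4/9)(89) = -24 kJ/mol.
OSPE = CFSE(oct) − CFSE(tet) = -36 − (-24) = -12 kJ/mol.

-12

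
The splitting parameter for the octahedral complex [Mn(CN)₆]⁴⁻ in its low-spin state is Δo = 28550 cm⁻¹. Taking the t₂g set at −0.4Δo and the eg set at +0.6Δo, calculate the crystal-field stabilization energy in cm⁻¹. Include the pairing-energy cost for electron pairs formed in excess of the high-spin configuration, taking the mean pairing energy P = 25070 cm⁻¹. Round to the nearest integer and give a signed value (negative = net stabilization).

-6960

Each CN⁻ contributes -1; 6 × (-1) = -6. With overall charge -4, Mn is in the +2 oxidation state.
Mn is in group 7, so Mn²⁺ is d⁵ (7 − 2 = 5).
The d⁵ electrons fill as t₂g⁵ eg⁰.
CFSE(orbital) = 5×(-0.4Δo) + 0×(0.6Δo) = -2.0Δo; with Δo = 28550 cm⁻¹ that is -57100 cm⁻¹.
High-spin d⁵ would be t₂g³ eg² with 0 pairs; low-spin has 2, so 2 excess pairs cost +2P = +50140 cm⁻¹.
Overall CFSE = -57100 + 50140 = -6960 cm⁻¹.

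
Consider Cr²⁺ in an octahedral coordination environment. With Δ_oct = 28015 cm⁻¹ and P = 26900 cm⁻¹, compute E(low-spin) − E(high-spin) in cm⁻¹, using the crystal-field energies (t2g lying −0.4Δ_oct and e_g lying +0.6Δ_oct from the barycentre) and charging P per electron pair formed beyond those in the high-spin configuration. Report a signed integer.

-1115

Cr sits in group 6; removing 2 electrons leaves Cr²⁺ with 6 − 2 = 4 d electrons.
In the high-spin limit (t2g^3 e_g^1) the orbital term is -0.6Δ_oct = -16809 cm⁻¹, with no excess pairing.
Low-spin t2g^4 e_g^0 gives -1.6Δ_oct = -44824 cm⁻¹, but forming 1 extra pair costs 1P = 26900 cm⁻¹, so E(LS) = -44824 + 26900 = -17924 cm⁻¹.
The difference is -17924 − (-16809) = -1115 cm⁻¹, so low-spin lies lower.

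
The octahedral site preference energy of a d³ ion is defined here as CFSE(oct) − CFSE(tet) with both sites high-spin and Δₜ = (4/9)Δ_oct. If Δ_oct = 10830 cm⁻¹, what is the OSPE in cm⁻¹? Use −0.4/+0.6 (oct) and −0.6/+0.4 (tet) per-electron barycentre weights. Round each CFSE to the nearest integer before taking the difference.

In an octahedral site d³ (HS) is t₂g³ eg⁰, giving CFSE(oct) = -1.2Δ_oct = -12996 cm⁻¹.
Tetrahedral: e² t₂¹, CFSE = 2(−0.6) + 1(+0.4) = -0.8Δₜ = -0.8 × (4/9) × 10830 = -3851 cm⁻¹.
OSPE = CFSE(oct) − CFSE(tet) = -12996 − (-3851) = -9145 cm⁻¹.

-9145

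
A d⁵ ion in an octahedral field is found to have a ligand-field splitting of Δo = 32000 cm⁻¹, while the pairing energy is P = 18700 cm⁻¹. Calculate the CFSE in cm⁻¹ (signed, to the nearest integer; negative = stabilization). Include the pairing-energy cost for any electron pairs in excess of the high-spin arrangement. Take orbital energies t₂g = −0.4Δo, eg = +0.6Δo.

-26600

Since Δo = 32000 cm⁻¹ > P = 18700 cm⁻¹, the complex adopts the low-spin configuration.
Filling d⁵ accordingly: t₂g⁵ eg⁰.
Orbital CFSE = -2.0Δo = -2.0 × 32000 = -64000 cm⁻¹.
Excess pairs vs high-spin: 2 − 0 = 2; pairing cost = +37400 cm⁻¹.
Net CFSE = -64000 + 37400 = -26600 cm⁻¹.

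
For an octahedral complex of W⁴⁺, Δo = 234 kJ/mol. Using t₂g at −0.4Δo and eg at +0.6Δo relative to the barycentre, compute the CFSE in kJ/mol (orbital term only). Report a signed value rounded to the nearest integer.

-187

W sits in group 6; removing 4 electrons leaves W⁴⁺ with 6 − 4 = 2 d electrons.
The d² electrons fill as t₂g² eg⁰.
Orbital CFSE = 2(-0.4) + 0(0.6) = -0.8Δo = -0.8 × 234 = -187 kJ/mol.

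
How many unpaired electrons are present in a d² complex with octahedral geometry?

For octahedral d² the high- and low-spin configurations coincide.
Configuration: t₂g² eg⁰, giving 2 unpaired electrons.

2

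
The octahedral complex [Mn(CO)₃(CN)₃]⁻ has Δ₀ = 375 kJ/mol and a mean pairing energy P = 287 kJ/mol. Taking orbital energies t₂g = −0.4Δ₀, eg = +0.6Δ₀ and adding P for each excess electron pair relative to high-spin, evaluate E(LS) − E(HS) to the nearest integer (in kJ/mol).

-176

Ligand charges: 3×(+0) from CO and 3×(-1) from CN⁻ sum to -3; with overall charge -1, Mn is +2.
Mn sits in group 7; removing 2 electrons leaves Mn²⁺ with 7 − 2 = 5 d electrons.
High-spin d⁵ fills as t₂g³ eg² with CFSE 3(−0.4) + 2(+0.6) = 0.0Δ₀ = 0 kJ/mol.
Low-spin t₂g⁵ eg⁰ gives -2.0Δ₀ = -750 kJ/mol, but forming 2 extra pairs costs 2P = 574 kJ/mol, so E(LS) = -750 + 574 = -176 kJ/mol.
E(LS) − E(HS) = -176 − (0) = -176 kJ/mol.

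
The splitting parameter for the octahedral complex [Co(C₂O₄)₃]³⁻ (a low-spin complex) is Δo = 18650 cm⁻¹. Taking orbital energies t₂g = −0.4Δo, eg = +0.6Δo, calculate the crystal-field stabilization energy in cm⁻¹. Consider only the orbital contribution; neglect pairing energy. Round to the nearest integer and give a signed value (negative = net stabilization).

Each C₂O₄²⁻ contributes -2; 3 × (-2) = -6. With overall charge -3, Co is in the +3 oxidation state.
Group 9 minus oxidation state +3 gives a d⁶ configuration for Co³⁺.
Electron filling gives t₂g⁶ eg⁰.
Orbital CFSE = 6(-0.4) + 0(0.6) = -2.4Δo = -2.4 × 18650 = -44760 cm⁻¹.

-44760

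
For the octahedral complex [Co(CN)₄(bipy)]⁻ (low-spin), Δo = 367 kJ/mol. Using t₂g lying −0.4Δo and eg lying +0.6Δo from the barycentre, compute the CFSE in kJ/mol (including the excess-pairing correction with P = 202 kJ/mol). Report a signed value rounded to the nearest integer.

-477

Ligand charges: 4×(-1) from CN⁻ and 1×(+0) from bipy sum to -4; with overall charge -1, Co is +3.
Co is in group 9, so Co³⁺ is d⁶ (9 − 3 = 6).
Electron filling gives t₂g⁶ eg⁰.
Orbital CFSE = 6(-0.4) + 0(0.6) = -2.4Δo = -2.4 × 367 = -881 kJ/mol.
Pairing penalty: 3 pairs vs 1 in the high-spin reference → 2 extra × P = 404 kJ/mol.
Combining: -881 + 404 = -477 kJ/mol.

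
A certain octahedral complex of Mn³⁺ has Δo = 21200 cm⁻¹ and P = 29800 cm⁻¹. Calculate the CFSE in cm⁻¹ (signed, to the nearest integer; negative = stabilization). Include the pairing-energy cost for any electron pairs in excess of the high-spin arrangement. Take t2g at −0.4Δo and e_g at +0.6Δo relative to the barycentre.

Mn sits in group 7; removing 3 electrons leaves Mn³⁺ with 7 − 3 = 4 d electrons.
With Δo < P the complex is high-spin.
Filling d⁴ accordingly: t2g^3 e_g^1.
Orbital CFSE = -0.6Δo = -0.6 × 21200 = -12720 cm⁻¹.
High-spin has no excess pairs, so no pairing correction applies.

-12720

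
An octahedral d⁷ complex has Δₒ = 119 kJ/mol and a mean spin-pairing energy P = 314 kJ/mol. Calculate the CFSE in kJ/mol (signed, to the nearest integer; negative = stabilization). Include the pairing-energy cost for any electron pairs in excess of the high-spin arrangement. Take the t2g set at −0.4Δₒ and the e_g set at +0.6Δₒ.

-95

Since Δₒ = 119 kJ/mol < P = 314 kJ/mol, the complex adopts the high-spin configuration.
Configuration: t2g^5 e_g^2.
Orbital CFSE = -0.8Δₒ = -0.8 × 119 = -95 kJ/mol.
High-spin has no excess pairs, so no pairing correction applies.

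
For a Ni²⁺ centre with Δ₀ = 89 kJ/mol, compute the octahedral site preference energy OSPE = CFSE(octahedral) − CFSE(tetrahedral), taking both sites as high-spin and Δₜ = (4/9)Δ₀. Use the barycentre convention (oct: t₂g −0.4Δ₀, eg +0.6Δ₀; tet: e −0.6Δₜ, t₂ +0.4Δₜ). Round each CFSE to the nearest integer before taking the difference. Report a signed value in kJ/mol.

Ni²⁺: group 10, so d-count = 10 − 2 = 8.
Octahedral (high-spin): t₂g⁶ eg², CFSE = 6(−0.4) + 2(+0.6) = -1.2Δ₀ = -1.2 × 89 = -107 kJ/mol.
Tetrahedral e⁴ t₂⁴ gives -0.8Δₜ = -0.8 × (4/9) × 89 = -32 kJ/mol.
OSPE = CFSE(oct) − CFSE(tet) = -107 − (-32) = -75 kJ/mol.

-75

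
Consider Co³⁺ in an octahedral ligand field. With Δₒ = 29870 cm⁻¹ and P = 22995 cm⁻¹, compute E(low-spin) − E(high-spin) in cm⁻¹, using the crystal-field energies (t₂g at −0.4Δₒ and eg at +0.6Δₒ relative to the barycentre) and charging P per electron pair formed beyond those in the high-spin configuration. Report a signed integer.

Co is in group 9, so Co³⁺ is d⁶ (9 − 3 = 6).
High-spin: t₂g⁴ eg², CFSE = -0.4Δₒ = -11948 cm⁻¹.
Low-spin: t₂g⁶ eg⁰, orbital CFSE = -2.4Δₒ = -71688 cm⁻¹; plus 2 excess pairs × P = +45990 cm⁻¹; total -25698 cm⁻¹.
E(LS) − E(HS) = -25698 − (-11948) = -13750 cm⁻¹.

-13750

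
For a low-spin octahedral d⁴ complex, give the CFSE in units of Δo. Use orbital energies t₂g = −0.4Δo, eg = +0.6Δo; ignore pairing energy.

-1.6 Δo

Configuration: t₂g⁴ eg⁰.
CFSE = 4(-0.4Δo) + 0(0.6Δo) = -1.6Δo + 0.0Δo = -1.6Δo.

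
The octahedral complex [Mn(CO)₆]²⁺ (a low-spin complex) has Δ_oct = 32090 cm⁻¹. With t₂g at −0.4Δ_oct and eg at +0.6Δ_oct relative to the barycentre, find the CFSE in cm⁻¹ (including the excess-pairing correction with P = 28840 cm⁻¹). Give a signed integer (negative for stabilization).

-6500

CO is neutral, so the +2 overall charge sits on Mn: oxidation state +2.
Mn sits in group 7; removing 2 electrons leaves Mn²⁺ with 7 − 2 = 5 d electrons.
Electron filling gives t₂g⁵ eg⁰.
CFSE(orbital) = 5×(-0.4Δ_oct) + 0×(0.6Δ_oct) = -2.0Δ_oct; with Δ_oct = 32090 cm⁻¹ that is -64180 cm⁻¹.
Pairing penalty: 2 pairs vs 0 in the high-spin reference → 2 extra × P = 57680 cm⁻¹.
Net CFSE = -64180 + 57680 = -6500 cm⁻¹.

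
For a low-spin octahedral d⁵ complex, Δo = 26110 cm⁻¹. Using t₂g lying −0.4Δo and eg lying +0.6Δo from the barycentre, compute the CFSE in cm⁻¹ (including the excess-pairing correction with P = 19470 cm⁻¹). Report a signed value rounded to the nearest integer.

Configuration: t₂g⁵ eg⁰.
Orbital CFSE = 5(-0.4) + 0(0.6) = -2.0Δo = -2.0 × 26110 = -52220 cm⁻¹.
High-spin d⁵ would be t₂g³ eg² with 0 pairs; low-spin has 2, so 2 excess pairs cost +2P = +38940 cm⁻¹.
Overall CFSE = -52220 + 38940 = -13280 cm⁻¹.

-13280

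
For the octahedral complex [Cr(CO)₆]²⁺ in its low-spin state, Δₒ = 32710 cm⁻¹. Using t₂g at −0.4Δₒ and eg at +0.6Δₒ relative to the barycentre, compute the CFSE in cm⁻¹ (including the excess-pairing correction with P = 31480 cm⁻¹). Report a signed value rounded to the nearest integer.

-20856

CO is neutral, so the +2 overall charge sits on Cr: oxidation state +2.
Group 6 minus oxidation state +2 gives a d⁴ configuration for Cr²⁺.
Configuration: t₂g⁴ eg⁰.
The orbital stabilization is -1.6Δₒ = -1.6 × 32710 = -52336 cm⁻¹.
Relative to high-spin t₂g³ eg¹ (0 paired), the low-spin configuration has 1 additional pair, contributing +1 × 31480 = +31480 cm⁻¹.
Overall CFSE = -52336 + 31480 = -20856 cm⁻¹.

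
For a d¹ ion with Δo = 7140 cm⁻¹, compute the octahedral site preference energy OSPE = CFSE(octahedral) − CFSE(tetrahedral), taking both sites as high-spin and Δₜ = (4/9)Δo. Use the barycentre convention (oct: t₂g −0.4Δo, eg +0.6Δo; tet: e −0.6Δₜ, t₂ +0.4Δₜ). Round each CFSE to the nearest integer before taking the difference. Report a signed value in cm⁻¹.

-952

Octahedral high-spin t₂g¹ eg⁰: CFSE = -0.4 × 7140 = -2856 cm⁻¹.
In a tetrahedral site the filling is e¹ t₂⁰: CFSE(tet) = -0.6Δₜ = -0.6 × (4/9)(7140) = -1904 cm⁻¹.
Subtracting, OSPE = -2856 − (-1904) = -952 cm⁻¹.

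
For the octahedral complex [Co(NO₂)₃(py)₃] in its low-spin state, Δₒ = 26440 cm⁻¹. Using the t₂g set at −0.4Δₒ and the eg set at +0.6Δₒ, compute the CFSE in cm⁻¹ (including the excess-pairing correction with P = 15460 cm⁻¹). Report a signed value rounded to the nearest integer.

Ligand charges: 3×(-1) from NO₂⁻ and 3×(+0) from py sum to -3; with overall charge +0, Co is +3.
Co³⁺: group 9, so d-count = 9 − 3 = 6.
Electron filling gives t₂g⁶ eg⁰.
CFSE(orbital) = 6×(-0.4Δₒ) + 0×(0.6Δₒ) = -2.4Δₒ; with Δₒ = 26440 cm⁻¹ that is -63456 cm⁻¹.
Pairing penalty: 3 pairs vs 1 in the high-spin reference → 2 extra × P = 30920 cm⁻¹.
Net CFSE = -63456 + 30920 = -32536 cm⁻¹.

-32536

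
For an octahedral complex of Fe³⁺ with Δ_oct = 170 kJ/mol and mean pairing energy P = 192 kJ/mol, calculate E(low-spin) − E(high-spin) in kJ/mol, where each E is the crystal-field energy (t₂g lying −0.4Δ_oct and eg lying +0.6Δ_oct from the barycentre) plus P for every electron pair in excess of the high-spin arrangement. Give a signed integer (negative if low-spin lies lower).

Fe³⁺: group 8, so d-count = 8 − 3 = 5.
High-spin: t₂g³ eg², CFSE = 0.0Δ_oct = 0 kJ/mol.
For low-spin the configuration is t₂g⁵ eg⁰: orbital energy -2.0 × 170 = -340 kJ/mol, and 2 additional pairs relative to high-spin add 384 kJ/mol, giving 44 kJ/mol.
The difference is 44 − (0) = 44 kJ/mol, so high-spin lies lower.

44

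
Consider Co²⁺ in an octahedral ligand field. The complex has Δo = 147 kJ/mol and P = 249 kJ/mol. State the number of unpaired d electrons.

Co²⁺: group 9, so d-count = 9 − 2 = 7.
Δo < P, so pairing is avoided: the ground state is high-spin.
Filling d⁷ accordingly: t₂g⁵ eg².
Unpaired electrons: 3.

3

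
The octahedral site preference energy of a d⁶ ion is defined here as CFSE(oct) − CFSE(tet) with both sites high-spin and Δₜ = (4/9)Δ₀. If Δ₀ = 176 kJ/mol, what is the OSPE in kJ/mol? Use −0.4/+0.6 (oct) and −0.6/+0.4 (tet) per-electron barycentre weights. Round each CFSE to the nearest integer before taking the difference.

Octahedral high-spin t₂g⁴ eg²: CFSE = -0.4 × 176 = -70 kJ/mol.
In a tetrahedral site the filling is e³ t₂³: CFSE(tet) = -0.6Δₜ = -0.6 × (4/9)(176) = -47 kJ/mol.
Subtracting, OSPE = -70 − (-47) = -23 kJ/mol.

-23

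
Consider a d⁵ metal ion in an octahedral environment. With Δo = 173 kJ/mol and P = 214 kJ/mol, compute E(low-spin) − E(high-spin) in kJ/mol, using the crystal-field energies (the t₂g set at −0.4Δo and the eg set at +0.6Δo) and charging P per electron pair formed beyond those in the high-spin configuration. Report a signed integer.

82

In the high-spin limit (t₂g³ eg²) the orbital term is 0.0Δo = 0 kJ/mol, with no excess pairing.
For low-spin the configuration is t₂g⁵ eg⁰: orbital energy -2.0 × 173 = -346 kJ/mol, and 2 additional pairs relative to high-spin add 428 kJ/mol, giving 82 kJ/mol.
Thus E(LS) − E(HS) = 82 kJ/mol.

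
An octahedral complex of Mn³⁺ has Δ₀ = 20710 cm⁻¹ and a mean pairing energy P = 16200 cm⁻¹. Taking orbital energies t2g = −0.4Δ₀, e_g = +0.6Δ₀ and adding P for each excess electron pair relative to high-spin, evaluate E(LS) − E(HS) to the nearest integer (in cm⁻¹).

Mn³⁺: group 7, so d-count = 7 − 3 = 4.
In the high-spin limit (t2g^3 e_g^1) the orbital term is -0.6Δ₀ = -12426 cm⁻¹, with no excess pairing.
For low-spin the configuration is t2g^4 e_g^0: orbital energy -1.6 × 20710 = -33136 cm⁻¹, and 1 additional pair relative to high-spin adds 16200 cm⁻¹, giving -16936 cm⁻¹.
E(LS) − E(HS) = -16936 − (-12426) = -4510 cm⁻¹.

-4510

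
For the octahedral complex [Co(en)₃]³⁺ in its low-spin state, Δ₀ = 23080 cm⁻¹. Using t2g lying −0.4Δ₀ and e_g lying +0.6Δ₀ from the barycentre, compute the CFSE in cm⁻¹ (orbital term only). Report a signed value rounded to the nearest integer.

-55392

en is neutral, so the +3 overall charge sits on Co: oxidation state +3.
Co³⁺: group 9, so d-count = 9 − 3 = 6.
Electron filling gives t2g^6 e_g^0.
The orbital stabilization is -2.4Δ₀ = -2.4 × 23080 = -55392 cm⁻¹.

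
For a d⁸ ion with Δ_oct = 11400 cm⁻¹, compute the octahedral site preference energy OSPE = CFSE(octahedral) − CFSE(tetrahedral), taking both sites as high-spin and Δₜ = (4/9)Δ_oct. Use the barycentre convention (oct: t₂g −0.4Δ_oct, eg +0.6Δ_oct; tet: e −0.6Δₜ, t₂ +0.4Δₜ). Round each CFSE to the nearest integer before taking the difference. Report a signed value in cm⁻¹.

-9627

Octahedral (high-spin): t₂g⁶ eg², CFSE = 6(−0.4) + 2(+0.6) = -1.2Δ_oct = -1.2 × 11400 = -13680 cm⁻¹.
Tetrahedral: e⁴ t₂⁴, CFSE = 4(−0.6) + 4(+0.4) = -0.8Δₜ = -0.8 × (4/9) × 11400 = -4053 cm⁻¹.
Subtracting, OSPE = -13680 − (-4053) = -9627 cm⁻¹.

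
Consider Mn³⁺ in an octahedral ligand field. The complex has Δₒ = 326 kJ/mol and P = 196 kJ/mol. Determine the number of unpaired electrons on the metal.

2

Mn³⁺: group 7, so d-count = 7 − 3 = 4.
Here Δₒ > P (326 > 196), so the low-spin state is favoured.
Filling d⁴ accordingly: t2g^4 e_g^0.
Unpaired electrons: 2.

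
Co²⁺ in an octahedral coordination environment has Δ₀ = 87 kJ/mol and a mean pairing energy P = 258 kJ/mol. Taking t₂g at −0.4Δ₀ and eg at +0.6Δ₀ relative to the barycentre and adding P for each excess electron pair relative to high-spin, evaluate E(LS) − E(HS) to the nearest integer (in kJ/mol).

Co sits in group 9; removing 2 electrons leaves Co²⁺ with 9 − 2 = 7 d electrons.
High-spin: t₂g⁵ eg², CFSE = -0.8Δ₀ = -70 kJ/mol.
Low-spin t₂g⁶ eg¹ gives -1.8Δ₀ = -157 kJ/mol, but forming 1 extra pair costs 1P = 258 kJ/mol, so E(LS) = -157 + 258 = 101 kJ/mol.
The difference is 101 − (-70) = 171 kJ/mol, so high-spin lies lower.

171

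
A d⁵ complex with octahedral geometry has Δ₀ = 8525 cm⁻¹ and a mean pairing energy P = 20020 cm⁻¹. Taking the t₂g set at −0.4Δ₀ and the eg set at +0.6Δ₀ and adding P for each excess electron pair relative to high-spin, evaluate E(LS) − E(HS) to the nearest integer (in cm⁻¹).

High-spin d⁵ fills as t₂g³ eg² with CFSE 3(−0.4) + 2(+0.6) = 0.0Δ₀ = 0 cm⁻¹.
Low-spin t₂g⁵ eg⁰ gives -2.0Δ₀ = -17050 cm⁻¹, but forming 2 extra pairs costs 2P = 40040 cm⁻¹, so E(LS) = -17050 + 40040 = 22990 cm⁻¹.
Thus E(LS) − E(HS) = 22990 cm⁻¹.

22990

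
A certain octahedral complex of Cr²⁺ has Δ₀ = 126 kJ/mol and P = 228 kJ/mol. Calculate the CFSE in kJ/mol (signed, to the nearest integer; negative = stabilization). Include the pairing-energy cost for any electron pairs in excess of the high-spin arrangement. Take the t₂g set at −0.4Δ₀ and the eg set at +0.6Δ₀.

-76

Cr²⁺: group 6, so d-count = 6 − 2 = 4.
Since Δ₀ = 126 kJ/mol < P = 228 kJ/mol, the complex adopts the high-spin configuration.
Configuration: t₂g³ eg¹.
Orbital CFSE = -0.6Δ₀ = -0.6 × 126 = -76 kJ/mol.
High-spin has no excess pairs, so no pairing correction applies.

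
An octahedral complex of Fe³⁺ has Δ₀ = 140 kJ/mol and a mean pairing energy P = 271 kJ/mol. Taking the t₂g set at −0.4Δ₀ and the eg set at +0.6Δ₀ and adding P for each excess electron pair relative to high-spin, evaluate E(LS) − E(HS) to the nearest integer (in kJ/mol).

Fe sits in group 8; removing 3 electrons leaves Fe³⁺ with 8 − 3 = 5 d electrons.
In the high-spin limit (t₂g³ eg²) the orbital term is 0.0Δ₀ = 0 kJ/mol, with no excess pairing.
Low-spin: t₂g⁵ eg⁰, orbital CFSE = -2.0Δ₀ = -280 kJ/mol; plus 2 excess pairs × P = +542 kJ/mol; total 262 kJ/mol.
The difference is 262 − (0) = 262 kJ/mol, so high-spin lies lower.

262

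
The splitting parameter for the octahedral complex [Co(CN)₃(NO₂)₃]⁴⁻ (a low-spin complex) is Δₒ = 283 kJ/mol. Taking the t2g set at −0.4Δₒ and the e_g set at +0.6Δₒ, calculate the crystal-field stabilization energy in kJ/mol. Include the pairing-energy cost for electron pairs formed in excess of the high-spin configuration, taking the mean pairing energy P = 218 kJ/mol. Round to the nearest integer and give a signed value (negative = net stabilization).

-291

Ligand charges: 3×(-1) from CN⁻ and 3×(-1) from NO₂⁻ sum to -6; with overall charge -4, Co is +2.
Co sits in group 9; removing 2 electrons leaves Co²⁺ with 9 − 2 = 7 d electrons.
Configuration: t2g^6 e_g^1.
CFSE(orbital) = 6×(-0.4Δₒ) + 1×(0.6Δₒ) = -1.8Δₒ; with Δₒ = 283 kJ/mol that is -509 kJ/mol.
Relative to high-spin t2g^5 e_g^2 (2 paired), the low-spin configuration has 1 additional pair, contributing +1 × 218 = +218 kJ/mol.
Overall CFSE = -509 + 218 = -291 kJ/mol.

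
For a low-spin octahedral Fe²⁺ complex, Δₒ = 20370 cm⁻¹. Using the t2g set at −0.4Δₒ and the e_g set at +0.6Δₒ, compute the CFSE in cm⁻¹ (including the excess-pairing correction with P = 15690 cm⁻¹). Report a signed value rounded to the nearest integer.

Fe sits in group 8; removing 2 electrons leaves Fe²⁺ with 8 − 2 = 6 d electrons.
The d⁶ electrons fill as t2g^6 e_g^0.
CFSE(orbital) = 6×(-0.4Δₒ) + 0×(0.6Δₒ) = -2.4Δₒ; with Δₒ = 20370 cm⁻¹ that is -48888 cm⁻¹.
Relative to high-spin t2g^4 e_g^2 (1 paired), the low-spin configuration has 2 additional pairs, contributing +2 × 15690 = +31380 cm⁻¹.
Net CFSE = -48888 + 31380 = -17508 cm⁻¹.

-17508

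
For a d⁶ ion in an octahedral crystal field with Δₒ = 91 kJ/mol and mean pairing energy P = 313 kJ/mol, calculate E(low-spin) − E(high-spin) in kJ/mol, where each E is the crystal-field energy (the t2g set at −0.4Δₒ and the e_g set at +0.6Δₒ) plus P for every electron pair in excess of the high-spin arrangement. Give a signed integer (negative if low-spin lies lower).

High-spin d⁶ fills as t2g^4 e_g^2 with CFSE 4(−0.4) + 2(+0.6) = -0.4Δₒ = -36 kJ/mol.
Low-spin t2g^6 e_g^0 gives -2.4Δₒ = -218 kJ/mol, but forming 2 extra pairs costs 2P = 626 kJ/mol, so E(LS) = -218 + 626 = 408 kJ/mol.
Thus E(LS) − E(HS) = 444 kJ/mol.

444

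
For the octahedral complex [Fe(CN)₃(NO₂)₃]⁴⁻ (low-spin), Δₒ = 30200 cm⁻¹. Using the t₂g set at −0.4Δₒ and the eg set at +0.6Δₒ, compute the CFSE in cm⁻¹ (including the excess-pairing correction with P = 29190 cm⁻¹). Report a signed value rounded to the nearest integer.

-14100

Ligand charges: 3×(-1) from CN⁻ and 3×(-1) from NO₂⁻ sum to -6; with overall charge -4, Fe is +2.
Fe sits in group 8; removing 2 electrons leaves Fe²⁺ with 8 − 2 = 6 d electrons.
Electron filling gives t₂g⁶ eg⁰.
The orbital stabilization is -2.4Δₒ = -2.4 × 30200 = -72480 cm⁻¹.
Pairing penalty: 3 pairs vs 1 in the high-spin reference → 2 extra × P = 58380 cm⁻¹.
Overall CFSE = -72480 + 58380 = -14100 cm⁻¹.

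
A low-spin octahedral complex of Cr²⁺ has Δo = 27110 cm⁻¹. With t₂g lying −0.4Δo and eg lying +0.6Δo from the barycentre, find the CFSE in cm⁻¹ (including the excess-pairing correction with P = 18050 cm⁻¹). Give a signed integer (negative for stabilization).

Cr sits in group 6; removing 2 electrons leaves Cr²⁺ with 6 − 2 = 4 d electrons.
The d⁴ electrons fill as t₂g⁴ eg⁰.
Orbital CFSE = 4(-0.4) + 0(0.6) = -1.6Δo = -1.6 × 27110 = -43376 cm⁻¹.
High-spin d⁴ would be t₂g³ eg¹ with 0 pairs; low-spin has 1, so 1 excess pair costs +1P = +18050 cm⁻¹.
Overall CFSE = -43376 + 18050 = -25326 cm⁻¹.

-25326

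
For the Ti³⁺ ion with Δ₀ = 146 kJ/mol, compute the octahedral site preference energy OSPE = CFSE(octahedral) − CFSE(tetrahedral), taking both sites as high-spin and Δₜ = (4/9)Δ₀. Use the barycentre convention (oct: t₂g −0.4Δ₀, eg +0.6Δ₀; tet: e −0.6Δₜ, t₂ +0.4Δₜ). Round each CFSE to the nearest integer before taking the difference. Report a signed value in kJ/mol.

Ti sits in group 4; removing 3 electrons leaves Ti³⁺ with 4 − 3 = 1 d electrons.
Octahedral (high-spin): t₂g¹ eg⁰, CFSE = 1(−0.4) + 0(+0.6) = -0.4Δ₀ = -0.4 × 146 = -58 kJ/mol.
Tetrahedral e¹ t₂⁰ gives -0.6Δₜ = -0.6 × (4/9) × 146 = -39 kJ/mol.
OSPE = CFSE(oct) − CFSE(tet) = -58 − (-39) = -19 kJ/mol.

-19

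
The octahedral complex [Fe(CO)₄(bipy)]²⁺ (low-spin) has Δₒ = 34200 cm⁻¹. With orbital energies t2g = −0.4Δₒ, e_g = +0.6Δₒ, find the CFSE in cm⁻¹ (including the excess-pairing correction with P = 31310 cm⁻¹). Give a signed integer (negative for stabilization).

Ligand charges: 4×(+0) from CO and 1×(+0) from bipy sum to +0; with overall charge +2, Fe is +2.
Group 8 minus oxidation state +2 gives a d⁶ configuration for Fe²⁺.
Electron filling gives t2g^6 e_g^0.
Orbital CFSE = 6(-0.4) + 0(0.6) = -2.4Δₒ = -2.4 × 34200 = -82080 cm⁻¹.
Relative to high-spin t2g^4 e_g^2 (1 paired), the low-spin configuration has 2 additional pairs, contributing +2 × 31310 = +62620 cm⁻¹.
Overall CFSE = -82080 + 62620 = -19460 cm⁻¹.

-19460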